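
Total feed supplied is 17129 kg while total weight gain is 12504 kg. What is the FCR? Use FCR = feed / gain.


FCR = feed consumed / weight gained
FCR = 17129 kg / 12504 kg = 1.36988

1.36988


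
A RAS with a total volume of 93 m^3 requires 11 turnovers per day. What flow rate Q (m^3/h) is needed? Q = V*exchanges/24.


Daily recirculation volume = 93 m^3 * 11 = 1023 m^3/day
Flow rate Q = daily volume / 24 h = 1023 / 24 = 42.625 m^3/h

42.625 m^3/h


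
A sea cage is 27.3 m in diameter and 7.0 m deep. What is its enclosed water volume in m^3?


r = d/2 = 27.3/2 = 13.65 m
Base area = pi*r^2 = pi*13.65^2 = 585.3494 m^2
Volume = 585.3494 * 7.0 = 4097.45 m^3

4097.45 m^3


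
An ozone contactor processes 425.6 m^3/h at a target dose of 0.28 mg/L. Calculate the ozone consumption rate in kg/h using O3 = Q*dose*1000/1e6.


O3 demand (mg/h) = Q * dose * 1000 = 425.6 * 0.28 * 1000 = 119168 mg/h
Convert mg to kg: 119168 / 1e6 = 0.119168 kg/h

0.119168 kg/h


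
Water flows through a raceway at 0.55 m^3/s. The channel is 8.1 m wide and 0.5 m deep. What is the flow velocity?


Cross-sectional area = W * d = 8.1 * 0.5 = 4.05 m^2
Velocity = Q / A = 0.55 / 4.05 = 0.135802 m/s

0.135802 m/s


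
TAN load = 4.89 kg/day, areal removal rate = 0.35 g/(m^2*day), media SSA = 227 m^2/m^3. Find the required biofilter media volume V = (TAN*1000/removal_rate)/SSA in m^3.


A = 4.89*1000 / 0.35 = 13971.429 m^2
V = 13971.429 / 227 = 61.5481

61.5481 m^3


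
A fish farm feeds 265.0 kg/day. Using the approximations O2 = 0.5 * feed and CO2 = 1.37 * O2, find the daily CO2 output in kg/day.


O2 = 265.0 * 0.5 = 132.5
CO2 = 132.5 * 1.37 = 181.525

181.525 kg/day


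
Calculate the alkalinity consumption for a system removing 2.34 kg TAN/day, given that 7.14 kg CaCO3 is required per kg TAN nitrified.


Alkalinity factor: 7.14 kg CaCO3 consumed per kg TAN nitrified
alk = 2.34 kg TAN * 7.14 = 16.7076 kg CaCO3/day

16.7076 kg CaCO3/day


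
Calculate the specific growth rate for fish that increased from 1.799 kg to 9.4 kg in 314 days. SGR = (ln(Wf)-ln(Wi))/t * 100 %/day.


ln(W_f) = ln(9.4) = 2.2407097
ln(W_i) = ln(1.799) = 0.58723095
ln(W_f) - ln(W_i) = 2.2407097 - 0.58723095 = 1.6534788
SGR = 1.6534788 / 314 * 100 = 0.526586 %/day

0.526586 %/day


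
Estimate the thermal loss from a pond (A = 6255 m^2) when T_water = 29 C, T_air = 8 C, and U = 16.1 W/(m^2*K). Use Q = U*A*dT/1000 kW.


Temperature difference dT = 29 - 8 = 21 K
Heat loss (W) = U * A * dT = 16.1 * 6255 * 21 = 2114815.5 W
Convert to kW: 2114815.5 / 1000 = 2114.8155 kW

2114.8155 kW


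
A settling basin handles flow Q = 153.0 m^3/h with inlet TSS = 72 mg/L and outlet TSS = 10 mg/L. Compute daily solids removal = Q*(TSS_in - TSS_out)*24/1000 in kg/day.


Concentration drop: TSS_in - TSS_out = 72 - 10 = 62 mg/L
Hourly solids removed = Q * dTSS = 153.0 m^3/h * 62 mg/L = 9486 g/h  (m^3/h * mg/L = g/h)
Daily solids removed = 9486 * 24 = 227664 g/day
Convert g to kg: 227664 / 1000 = 227.664 kg/day

227.664 kg/day


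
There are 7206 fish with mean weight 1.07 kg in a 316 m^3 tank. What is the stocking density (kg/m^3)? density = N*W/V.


Total biomass = 7206 fish * 1.07 kg = 7710.42 kg
Density = total biomass / volume = 7710.42 / 316 = 24.4001 kg/m^3

24.4001 kg/m^3


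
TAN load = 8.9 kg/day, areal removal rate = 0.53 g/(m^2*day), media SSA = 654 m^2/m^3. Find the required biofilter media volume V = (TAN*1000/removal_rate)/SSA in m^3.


A = 8.9*1000 / 0.53 = 16792.453 m^2
V = 16792.453 / 654 = 25.6765

25.6765 m^3


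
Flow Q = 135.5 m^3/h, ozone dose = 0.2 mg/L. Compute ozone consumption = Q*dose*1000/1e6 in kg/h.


O3 demand (mg/h) = Q * dose * 1000 = 135.5 * 0.2 * 1000 = 27100 mg/h
Convert mg to kg: 27100 / 1e6 = 0.0271 kg/h

0.0271 kg/h


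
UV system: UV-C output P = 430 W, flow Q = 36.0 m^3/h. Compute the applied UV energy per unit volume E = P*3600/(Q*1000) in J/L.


Energy delivered per hour = 430 W * 3600 s = 1548000 J/h
Volume treated per hour = 36.0 m^3/h * 1000 = 36000 L/h
dose = 1548000 / 36000 = 43 J/L

43 J/L


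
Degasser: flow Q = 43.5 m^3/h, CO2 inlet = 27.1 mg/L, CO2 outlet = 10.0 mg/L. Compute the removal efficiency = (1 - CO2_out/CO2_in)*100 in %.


CO2_out / CO2_in = 10.0 / 27.1 = 0.36900369
Fraction remaining = 0.36900369
efficiency = (1 - 0.36900369) * 100 = 63.0996 %

63.0996 %


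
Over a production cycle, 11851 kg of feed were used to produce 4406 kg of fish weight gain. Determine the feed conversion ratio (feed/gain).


FCR = feed consumed / weight gained
FCR = 11851 kg / 4406 kg = 2.68974

2.68974


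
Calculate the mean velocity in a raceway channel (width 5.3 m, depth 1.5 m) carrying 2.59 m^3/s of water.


Cross-sectional area = W * d = 5.3 * 1.5 = 7.95 m^2
Velocity = Q / A = 2.59 / 7.95 = 0.325786 m/s

0.325786 m/s


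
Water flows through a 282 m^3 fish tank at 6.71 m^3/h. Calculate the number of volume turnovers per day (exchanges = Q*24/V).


Daily flow volume = 6.71 m^3/h * 24 h = 161.04 m^3/day
Exchanges = daily flow / tank volume = 161.04 / 282 = 0.571064 exchanges/day

0.571064 exchanges/day


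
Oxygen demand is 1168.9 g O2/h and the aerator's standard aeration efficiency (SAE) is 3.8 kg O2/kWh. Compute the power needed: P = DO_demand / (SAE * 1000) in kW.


SAE in g O2/kWh = 3.8 * 1000 = 3800 g/kWh
P = DO_demand / SAE_g = 1168.9 / 3800 = 0.307605 kW

0.307605 kW


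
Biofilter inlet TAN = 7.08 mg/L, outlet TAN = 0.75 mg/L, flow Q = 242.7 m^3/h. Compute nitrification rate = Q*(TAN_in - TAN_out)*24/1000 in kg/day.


Concentration drop: TAN_in - TAN_out = 7.08 - 0.75 = 6.33 mg/L
Hourly TAN removed = Q * dTAN = 242.7 m^3/h * 6.33 mg/L = 1536.291 g/h  (m^3/h * mg/L = g/h)
Daily TAN removed = 1536.291 * 24 = 36870.984 g/day
Convert to kg/day: 36870.984 / 1000 = 36.870984 kg/day

36.870984 kg/day


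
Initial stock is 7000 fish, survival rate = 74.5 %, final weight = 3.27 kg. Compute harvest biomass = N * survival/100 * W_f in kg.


Survivors = 7000 * 74.5/100 = 5215 fish
Harvest biomass = survivors * W_f = 5215 * 3.27 = 17053.05 kg

17053.05 kg


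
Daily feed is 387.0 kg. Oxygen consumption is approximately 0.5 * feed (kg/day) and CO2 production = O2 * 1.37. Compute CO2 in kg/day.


O2 = 387.0 * 0.5 = 193.5
CO2 = 193.5 * 1.37 = 265.095

265.095 kg/day


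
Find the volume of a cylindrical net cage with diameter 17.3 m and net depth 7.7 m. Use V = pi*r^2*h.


r = d/2 = 17.3/2 = 8.65 m
Base area = pi*r^2 = pi*8.65^2 = 235.06182 m^2
Volume = 235.06182 * 7.7 = 1809.98 m^3

1809.98 m^3


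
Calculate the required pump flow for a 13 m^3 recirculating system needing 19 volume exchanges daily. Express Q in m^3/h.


Daily recirculation volume = 13 m^3 * 19 = 247 m^3/day
Flow rate Q = daily volume / 24 h = 247 / 24 = 10.2917 m^3/h

10.2917 m^3/h


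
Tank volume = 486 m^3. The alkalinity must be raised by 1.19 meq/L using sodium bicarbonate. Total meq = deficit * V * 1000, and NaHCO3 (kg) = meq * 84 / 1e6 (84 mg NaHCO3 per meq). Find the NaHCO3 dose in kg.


Tank volume in L = 486 m^3 * 1000 = 486000 L
Total meq required = 1.19 meq/L * 486000 L = 578340 meq
NaHCO3 mass = 578340 meq * 84 mg/meq / 1e6 = 48.5806 kg

48.5806 kg


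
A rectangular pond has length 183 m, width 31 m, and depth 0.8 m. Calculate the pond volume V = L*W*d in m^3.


Base area = L * W = 183 * 31 = 5673 m^2
Volume = area * depth = 5673 * 0.8 = 4538.4 m^3

4538.4 m^3


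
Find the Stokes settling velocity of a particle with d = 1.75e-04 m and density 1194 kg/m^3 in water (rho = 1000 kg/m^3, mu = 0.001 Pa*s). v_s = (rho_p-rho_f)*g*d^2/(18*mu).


Density difference: rho_p - rho_f = 1194 - 1000 = 194 kg/m^3
d^2 = (1.75e-04)^2 = 3.0625e-08 m^2
Numerator = (rho_p - rho_f) * g * d^2 = 194 * 9.81 * 3.0625e-08 = 5.8283662e-05
Denominator = 18 * mu = 18 * 0.001 = 0.018
v_s = 5.8283662e-05 / 0.018 = 0.00323798 m/s
Check: Re = rho_f * v_s * d / mu = 1000 * 0.00323798 * 1.75e-04 / 0.001 = 0.567 < 1, so Stokes' law applies.

0.00323798 m/s


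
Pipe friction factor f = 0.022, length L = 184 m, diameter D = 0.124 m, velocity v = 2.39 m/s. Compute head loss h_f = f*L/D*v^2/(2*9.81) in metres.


v^2 = 2.39^2 = 5.7121 m^2/s^2
L/D = 184/0.124 = 1483.871
h_f = f*(L/D)*v^2/(2g) = 0.022 * 1483.871 * 5.7121 / 19.62 = 9.5042 m

9.5042 m


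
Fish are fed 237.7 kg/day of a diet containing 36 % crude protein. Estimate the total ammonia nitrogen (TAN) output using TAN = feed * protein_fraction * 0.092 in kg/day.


Protein in feed = 237.7 * 36/100 = 85.572 kg/day
TAN = protein * 0.092 = 85.572 * 0.092 = 7.872624 kg/day

7.872624 kg/day


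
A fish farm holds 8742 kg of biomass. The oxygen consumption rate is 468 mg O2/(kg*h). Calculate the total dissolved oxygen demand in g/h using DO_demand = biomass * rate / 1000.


Total O2 consumption (mg/h) = 8742 kg * 468 mg/(kg*h) = 4091256 mg/h
Convert to g/h: 4091256 / 1000 = 4091.256 g/h

4091.256 g/h


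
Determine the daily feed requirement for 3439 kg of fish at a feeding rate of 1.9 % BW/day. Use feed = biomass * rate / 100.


Feeding rate fraction = 1.9% / 100 = 0.019
Daily feed = 3439 kg * 0.019 = 65.341 kg/day

65.341 kg/day


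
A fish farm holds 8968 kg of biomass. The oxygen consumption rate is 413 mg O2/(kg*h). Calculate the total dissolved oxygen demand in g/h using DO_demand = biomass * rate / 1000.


Total O2 consumption (mg/h) = 8968 kg * 413 mg/(kg*h) = 3703784 mg/h
Convert to g/h: 3703784 / 1000 = 3703.784 g/h

3703.784 g/h


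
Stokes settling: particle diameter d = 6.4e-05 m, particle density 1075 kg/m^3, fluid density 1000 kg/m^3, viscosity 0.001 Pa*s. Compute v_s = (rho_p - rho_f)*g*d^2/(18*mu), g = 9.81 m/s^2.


Density difference: rho_p - rho_f = 1075 - 1000 = 75 kg/m^3
d^2 = (6.4e-05)^2 = 4.096e-09 m^2
Numerator = (rho_p - rho_f) * g * d^2 = 75 * 9.81 * 4.096e-09 = 3.013632e-06
Denominator = 18 * mu = 18 * 0.001 = 0.018
v_s = 3.013632e-06 / 0.018 = 1.67424e-04 m/s
Check: Re = rho_f * v_s * d / mu = 1000 * 1.67424e-04 * 6.4e-05 / 0.001 = 0.0107 < 1, so Stokes' law applies.

1.67424e-04 m/s


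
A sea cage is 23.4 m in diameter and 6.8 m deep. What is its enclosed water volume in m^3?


r = d/2 = 23.4/2 = 11.7 m
Base area = pi*r^2 = pi*11.7^2 = 430.05262 m^2
Volume = 430.05262 * 6.8 = 2924.36 m^3

2924.36 m^3


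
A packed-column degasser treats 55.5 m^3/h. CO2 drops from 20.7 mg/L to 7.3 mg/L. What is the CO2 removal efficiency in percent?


CO2_out / CO2_in = 7.3 / 20.7 = 0.352657
Fraction remaining = 0.352657
efficiency = (1 - 0.352657) * 100 = 64.7343 %

64.7343 %


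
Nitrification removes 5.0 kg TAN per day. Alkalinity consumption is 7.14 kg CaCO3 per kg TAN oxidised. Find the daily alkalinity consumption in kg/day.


Alkalinity factor: 7.14 kg CaCO3 consumed per kg TAN nitrified
alk = 5.0 kg TAN * 7.14 = 35.7 kg CaCO3/day

35.7 kg CaCO3/day


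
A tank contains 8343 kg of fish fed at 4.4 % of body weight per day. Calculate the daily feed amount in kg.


Feeding rate fraction = 4.4% / 100 = 0.044
Daily feed = 8343 kg * 0.044 = 367.092 kg/day

367.092 kg/day


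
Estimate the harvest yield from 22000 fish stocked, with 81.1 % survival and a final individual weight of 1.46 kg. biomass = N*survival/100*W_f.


Survivors = 22000 * 81.1/100 = 17842 fish
Harvest biomass = survivors * W_f = 17842 * 1.46 = 26049.32 kg

26049.32 kg


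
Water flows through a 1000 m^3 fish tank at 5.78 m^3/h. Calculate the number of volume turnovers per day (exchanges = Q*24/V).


Daily flow volume = 5.78 m^3/h * 24 h = 138.72 m^3/day
Exchanges = daily flow / tank volume = 138.72 / 1000 = 0.13872 exchanges/day

0.13872 exchanges/day


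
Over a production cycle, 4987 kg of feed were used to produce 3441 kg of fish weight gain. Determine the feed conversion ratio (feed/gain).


FCR = feed consumed / weight gained
FCR = 4987 kg / 3441 kg = 1.44929

1.44929


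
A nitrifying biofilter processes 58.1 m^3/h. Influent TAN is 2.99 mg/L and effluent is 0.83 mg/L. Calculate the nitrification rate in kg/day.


Concentration drop: TAN_in - TAN_out = 2.99 - 0.83 = 2.16 mg/L
Hourly TAN removed = Q * dTAN = 58.1 m^3/h * 2.16 mg/L = 125.496 g/h  (m^3/h * mg/L = g/h)
Daily TAN removed = 125.496 * 24 = 3011.904 g/day
Convert to kg/day: 3011.904 / 1000 = 3.011904 kg/day

3.011904 kg/day


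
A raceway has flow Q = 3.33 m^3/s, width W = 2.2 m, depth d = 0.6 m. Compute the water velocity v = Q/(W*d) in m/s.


Cross-sectional area = W * d = 2.2 * 0.6 = 1.32 m^2
Velocity = Q / A = 3.33 / 1.32 = 2.52273 m/s

2.52273 m/s


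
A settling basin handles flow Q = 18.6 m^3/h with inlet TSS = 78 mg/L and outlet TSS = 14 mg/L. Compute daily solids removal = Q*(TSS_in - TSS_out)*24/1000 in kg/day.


Concentration drop: TSS_in - TSS_out = 78 - 14 = 64 mg/L
Hourly solids removed = Q * dTSS = 18.6 m^3/h * 64 mg/L = 1190.4 g/h  (m^3/h * mg/L = g/h)
Daily solids removed = 1190.4 * 24 = 28569.6 g/day
Convert g to kg: 28569.6 / 1000 = 28.5696 kg/day

28.5696 kg/day


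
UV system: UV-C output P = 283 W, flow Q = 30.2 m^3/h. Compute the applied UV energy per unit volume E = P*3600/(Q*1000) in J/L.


Energy delivered per hour = 283 W * 3600 s = 1018800 J/h
Volume treated per hour = 30.2 m^3/h * 1000 = 30200 L/h
dose = 1018800 / 30200 = 33.7351 J/L

33.7351 J/L


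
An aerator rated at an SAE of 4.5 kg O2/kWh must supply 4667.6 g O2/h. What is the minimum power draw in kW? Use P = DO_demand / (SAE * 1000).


SAE in g O2/kWh = 4.5 * 1000 = 4500 g/kWh
P = DO_demand / SAE_g = 4667.6 / 4500 = 1.03724 kW

1.03724 kW


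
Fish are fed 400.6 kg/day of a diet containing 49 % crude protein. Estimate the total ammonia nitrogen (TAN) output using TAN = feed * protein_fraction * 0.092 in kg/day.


Protein in feed = 400.6 * 49/100 = 196.294 kg/day
TAN = protein * 0.092 = 196.294 * 0.092 = 18.059048 kg/day

18.059048 kg/day


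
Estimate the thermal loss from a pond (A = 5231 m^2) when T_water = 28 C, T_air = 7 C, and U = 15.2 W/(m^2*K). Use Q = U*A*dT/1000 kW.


Temperature difference dT = 28 - 7 = 21 K
Heat loss (W) = U * A * dT = 15.2 * 5231 * 21 = 1669735.2 W
Convert to kW: 1669735.2 / 1000 = 1669.7352 kW

1669.7352 kW


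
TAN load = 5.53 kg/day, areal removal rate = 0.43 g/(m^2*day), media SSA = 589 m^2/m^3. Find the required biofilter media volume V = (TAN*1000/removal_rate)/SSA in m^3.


A = 5.53*1000 / 0.43 = 12860.465 m^2
V = 12860.465 / 589 = 21.8344

21.8344 m^3


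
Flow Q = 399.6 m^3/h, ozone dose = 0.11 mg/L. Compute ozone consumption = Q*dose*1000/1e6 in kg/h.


O3 demand (mg/h) = Q * dose * 1000 = 399.6 * 0.11 * 1000 = 43956 mg/h
Convert mg to kg: 43956 / 1e6 = 0.043956 kg/h

0.043956 kg/h


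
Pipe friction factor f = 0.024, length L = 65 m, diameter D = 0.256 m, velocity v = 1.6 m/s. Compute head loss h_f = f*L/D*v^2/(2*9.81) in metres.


v^2 = 1.6^2 = 2.56 m^2/s^2
L/D = 65/0.256 = 253.90625
h_f = f*(L/D)*v^2/(2g) = 0.024 * 253.90625 * 2.56 / 19.62 = 0.795107 m

0.795107 m


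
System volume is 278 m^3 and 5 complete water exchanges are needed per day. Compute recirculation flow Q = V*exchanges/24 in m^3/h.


Daily recirculation volume = 278 m^3 * 5 = 1390 m^3/day
Flow rate Q = daily volume / 24 h = 1390 / 24 = 57.9167 m^3/h

57.9167 m^3/h


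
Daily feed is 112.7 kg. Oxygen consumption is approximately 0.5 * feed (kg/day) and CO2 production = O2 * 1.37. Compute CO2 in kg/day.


O2 = 112.7 * 0.5 = 56.35
CO2 = 56.35 * 1.37 = 77.1995

77.1995 kg/day


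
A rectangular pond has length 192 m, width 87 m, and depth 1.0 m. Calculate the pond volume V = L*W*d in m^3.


Base area = L * W = 192 * 87 = 16704 m^2
Volume = area * depth = 16704 * 1.0 = 16704 m^3

16704 m^3


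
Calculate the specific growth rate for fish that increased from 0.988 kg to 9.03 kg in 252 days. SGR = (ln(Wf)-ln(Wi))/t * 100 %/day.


ln(W_f) = ln(9.03) = 2.2005524
ln(W_i) = ln(0.988) = -0.012072581
ln(W_f) - ln(W_i) = 2.2005524 - -0.012072581 = 2.212625
SGR = 2.212625 / 252 * 100 = 0.878026 %/day

0.878026 %/day


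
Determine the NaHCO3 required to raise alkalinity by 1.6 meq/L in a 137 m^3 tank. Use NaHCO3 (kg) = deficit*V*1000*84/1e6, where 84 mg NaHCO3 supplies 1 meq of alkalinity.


Tank volume in L = 137 m^3 * 1000 = 137000 L
Total meq required = 1.6 meq/L * 137000 L = 219200 meq
NaHCO3 mass = 219200 meq * 84 mg/meq / 1e6 = 18.4128 kg

18.4128 kg


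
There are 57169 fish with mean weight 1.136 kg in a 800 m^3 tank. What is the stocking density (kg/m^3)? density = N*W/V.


Total biomass = 57169 fish * 1.136 kg = 64943.984 kg
Density = total biomass / volume = 64943.984 / 800 = 81.18 kg/m^3

81.18 kg/m^3


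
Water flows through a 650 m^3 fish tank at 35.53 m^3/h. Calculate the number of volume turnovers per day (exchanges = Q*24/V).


Daily flow volume = 35.53 m^3/h * 24 h = 852.72 m^3/day
Exchanges = daily flow / tank volume = 852.72 / 650 = 1.31188 exchanges/day

1.31188 exchanges/day


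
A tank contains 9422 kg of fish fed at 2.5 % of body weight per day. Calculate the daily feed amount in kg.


Feeding rate fraction = 2.5% / 100 = 0.025
Daily feed = 9422 kg * 0.025 = 235.55 kg/day

235.55 kg/day


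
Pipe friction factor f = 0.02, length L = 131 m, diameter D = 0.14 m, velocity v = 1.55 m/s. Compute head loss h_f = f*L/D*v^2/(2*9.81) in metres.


v^2 = 1.55^2 = 2.4025 m^2/s^2
L/D = 131/0.14 = 935.71429
h_f = f*(L/D)*v^2/(2g) = 0.02 * 935.71429 * 2.4025 / 19.62 = 2.29159 m

2.29159 m


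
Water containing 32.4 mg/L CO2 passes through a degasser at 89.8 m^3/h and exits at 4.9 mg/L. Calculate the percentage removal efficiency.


CO2_out / CO2_in = 4.9 / 32.4 = 0.15123457
Fraction remaining = 0.15123457
efficiency = (1 - 0.15123457) * 100 = 84.8765 %

84.8765 %


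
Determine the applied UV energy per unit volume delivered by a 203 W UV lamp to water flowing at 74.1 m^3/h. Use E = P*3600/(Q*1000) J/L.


Energy delivered per hour = 203 W * 3600 s = 730800 J/h
Volume treated per hour = 74.1 m^3/h * 1000 = 74100 L/h
dose = 730800 / 74100 = 9.86235 J/L

9.86235 J/L


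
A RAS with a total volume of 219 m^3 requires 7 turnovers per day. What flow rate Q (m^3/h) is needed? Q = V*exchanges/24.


Daily recirculation volume = 219 m^3 * 7 = 1533 m^3/day
Flow rate Q = daily volume / 24 h = 1533 / 24 = 63.875 m^3/h

63.875 m^3/h


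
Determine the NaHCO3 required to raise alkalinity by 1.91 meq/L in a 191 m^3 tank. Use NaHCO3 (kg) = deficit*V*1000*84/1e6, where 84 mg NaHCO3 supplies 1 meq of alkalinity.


Tank volume in L = 191 m^3 * 1000 = 191000 L
Total meq required = 1.91 meq/L * 191000 L = 364810 meq
NaHCO3 mass = 364810 meq * 84 mg/meq / 1e6 = 30.644 kg

30.644 kg


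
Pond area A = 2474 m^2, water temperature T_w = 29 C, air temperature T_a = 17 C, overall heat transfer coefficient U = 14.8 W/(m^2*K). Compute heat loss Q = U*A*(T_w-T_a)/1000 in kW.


Temperature difference dT = 29 - 17 = 12 K
Heat loss (W) = U * A * dT = 14.8 * 2474 * 12 = 439382.4 W
Convert to kW: 439382.4 / 1000 = 439.3824 kW

439.3824 kW


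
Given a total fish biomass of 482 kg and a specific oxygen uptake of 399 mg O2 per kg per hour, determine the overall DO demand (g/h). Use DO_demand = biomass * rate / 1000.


Total O2 consumption (mg/h) = 482 kg * 399 mg/(kg*h) = 192318 mg/h
Convert to g/h: 192318 / 1000 = 192.318 g/h

192.318 g/h


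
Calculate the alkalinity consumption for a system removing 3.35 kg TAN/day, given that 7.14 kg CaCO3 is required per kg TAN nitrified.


Alkalinity factor: 7.14 kg CaCO3 consumed per kg TAN nitrified
alk = 3.35 kg TAN * 7.14 = 23.919 kg CaCO3/day

23.919 kg CaCO3/day


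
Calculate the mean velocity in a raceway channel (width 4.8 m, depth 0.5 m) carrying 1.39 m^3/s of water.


Cross-sectional area = W * d = 4.8 * 0.5 = 2.4 m^2
Velocity = Q / A = 1.39 / 2.4 = 0.579167 m/s

0.579167 m/s


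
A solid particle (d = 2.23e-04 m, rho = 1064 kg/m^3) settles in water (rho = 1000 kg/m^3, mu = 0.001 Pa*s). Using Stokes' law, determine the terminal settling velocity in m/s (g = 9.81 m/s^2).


Density difference: rho_p - rho_f = 1064 - 1000 = 64 kg/m^3
d^2 = (2.23e-04)^2 = 4.9729e-08 m^2
Numerator = (rho_p - rho_f) * g * d^2 = 64 * 9.81 * 4.9729e-08 = 3.1221855e-05
Denominator = 18 * mu = 18 * 0.001 = 0.018
v_s = 3.1221855e-05 / 0.018 = 0.00173455 m/s
Check: Re = rho_f * v_s * d / mu = 1000 * 0.00173455 * 2.23e-04 / 0.001 = 0.387 < 1, so Stokes' law applies.

0.00173455 m/s


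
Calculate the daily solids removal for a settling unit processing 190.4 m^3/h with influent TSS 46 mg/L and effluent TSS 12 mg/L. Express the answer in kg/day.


Concentration drop: TSS_in - TSS_out = 46 - 12 = 34 mg/L
Hourly solids removed = Q * dTSS = 190.4 m^3/h * 34 mg/L = 6473.6 g/h  (m^3/h * mg/L = g/h)
Daily solids removed = 6473.6 * 24 = 155366.4 g/day
Convert g to kg: 155366.4 / 1000 = 155.3664 kg/day

155.3664 kg/day


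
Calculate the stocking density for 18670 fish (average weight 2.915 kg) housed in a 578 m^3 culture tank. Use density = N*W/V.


Total biomass = 18670 fish * 2.915 kg = 54423.05 kg
Density = total biomass / volume = 54423.05 / 578 = 94.1575 kg/m^3

94.1575 kg/m^3


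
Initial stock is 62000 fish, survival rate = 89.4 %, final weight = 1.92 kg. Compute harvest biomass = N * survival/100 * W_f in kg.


Survivors = 62000 * 89.4/100 = 55428 fish
Harvest biomass = survivors * W_f = 55428 * 1.92 = 106421.76 kg

106421.76 kg


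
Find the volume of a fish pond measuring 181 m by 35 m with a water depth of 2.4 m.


Base area = L * W = 181 * 35 = 6335 m^2
Volume = area * depth = 6335 * 2.4 = 15204 m^3

15204 m^3


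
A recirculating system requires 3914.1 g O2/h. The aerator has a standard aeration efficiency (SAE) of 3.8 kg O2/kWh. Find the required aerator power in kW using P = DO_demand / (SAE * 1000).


SAE in g O2/kWh = 3.8 * 1000 = 3800 g/kWh
P = DO_demand / SAE_g = 3914.1 / 3800 = 1.03003 kW

1.03003 kW


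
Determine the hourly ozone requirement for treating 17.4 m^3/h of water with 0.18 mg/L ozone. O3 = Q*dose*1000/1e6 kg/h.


O3 demand (mg/h) = Q * dose * 1000 = 17.4 * 0.18 * 1000 = 3132 mg/h
Convert mg to kg: 3132 / 1e6 = 0.003132 kg/h

0.003132 kg/h


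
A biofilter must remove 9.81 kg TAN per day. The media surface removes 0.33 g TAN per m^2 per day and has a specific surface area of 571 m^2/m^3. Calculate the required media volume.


A = 9.81*1000 / 0.33 = 29727.273 m^2
V = 29727.273 / 571 = 52.0618

52.0618 m^3


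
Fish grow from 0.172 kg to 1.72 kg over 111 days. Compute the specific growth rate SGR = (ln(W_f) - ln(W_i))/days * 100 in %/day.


ln(W_f) = ln(1.72) = 0.54232429
ln(W_i) = ln(0.172) = -1.7602608
ln(W_f) - ln(W_i) = 0.54232429 - -1.7602608 = 2.3025851
SGR = 2.3025851 / 111 * 100 = 2.0744 %/day

2.0744 %/day


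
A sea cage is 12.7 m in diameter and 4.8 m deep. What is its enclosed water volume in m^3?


r = d/2 = 12.7/2 = 6.35 m
Base area = pi*r^2 = pi*6.35^2 = 126.67687 m^2
Volume = 126.67687 * 4.8 = 608.049 m^3

608.049 m^3


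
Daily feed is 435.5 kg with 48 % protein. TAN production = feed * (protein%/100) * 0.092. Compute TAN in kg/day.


Protein in feed = 435.5 * 48/100 = 209.04 kg/day
TAN = protein * 0.092 = 209.04 * 0.092 = 19.23168 kg/day

19.23168 kg/day


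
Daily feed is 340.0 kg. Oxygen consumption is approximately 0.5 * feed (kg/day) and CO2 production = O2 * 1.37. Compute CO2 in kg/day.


O2 = 340.0 * 0.5 = 170
CO2 = 170 * 1.37 = 232.9

232.9 kg/day


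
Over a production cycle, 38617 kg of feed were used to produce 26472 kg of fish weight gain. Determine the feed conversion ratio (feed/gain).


FCR = feed consumed / weight gained
FCR = 38617 kg / 26472 kg = 1.45879

1.45879


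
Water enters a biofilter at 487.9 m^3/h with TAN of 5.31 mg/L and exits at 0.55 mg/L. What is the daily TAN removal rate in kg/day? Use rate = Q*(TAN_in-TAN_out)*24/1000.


Concentration drop: TAN_in - TAN_out = 5.31 - 0.55 = 4.76 mg/L
Hourly TAN removed = Q * dTAN = 487.9 m^3/h * 4.76 mg/L = 2322.404 g/h  (m^3/h * mg/L = g/h)
Daily TAN removed = 2322.404 * 24 = 55737.696 g/day
Convert to kg/day: 55737.696 / 1000 = 55.737696 kg/day

55.737696 kg/day


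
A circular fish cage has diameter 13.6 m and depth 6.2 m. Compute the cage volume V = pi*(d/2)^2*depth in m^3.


r = d/2 = 13.6/2 = 6.8 m
Base area = pi*r^2 = pi*6.8^2 = 145.26724 m^2
Volume = 145.26724 * 6.2 = 900.657 m^3

900.657 m^3


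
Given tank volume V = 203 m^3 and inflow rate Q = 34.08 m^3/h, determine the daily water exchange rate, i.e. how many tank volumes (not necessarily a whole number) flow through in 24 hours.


Daily flow volume = 34.08 m^3/h * 24 h = 817.92 m^3/day
Exchanges = daily flow / tank volume = 817.92 / 203 = 4.02916 exchanges/day

4.02916 exchanges/day


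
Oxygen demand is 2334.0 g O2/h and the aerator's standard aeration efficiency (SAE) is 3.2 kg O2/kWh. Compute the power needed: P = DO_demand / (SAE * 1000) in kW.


SAE in g O2/kWh = 3.2 * 1000 = 3200 g/kWh
P = DO_demand / SAE_g = 2334.0 / 3200 = 0.729375 kW

0.729375 kW


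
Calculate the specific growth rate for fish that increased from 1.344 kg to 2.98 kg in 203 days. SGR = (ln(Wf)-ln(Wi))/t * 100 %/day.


ln(W_f) = ln(2.98) = 1.0919233
ln(W_i) = ln(1.344) = 0.29565024
ln(W_f) - ln(W_i) = 1.0919233 - 0.29565024 = 0.79627306
SGR = 0.79627306 / 203 * 100 = 0.392253 %/day

0.392253 %/day


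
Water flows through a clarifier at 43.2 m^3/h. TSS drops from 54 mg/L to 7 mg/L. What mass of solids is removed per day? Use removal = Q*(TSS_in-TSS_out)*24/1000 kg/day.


Concentration drop: TSS_in - TSS_out = 54 - 7 = 47 mg/L
Hourly solids removed = Q * dTSS = 43.2 m^3/h * 47 mg/L = 2030.4 g/h  (m^3/h * mg/L = g/h)
Daily solids removed = 2030.4 * 24 = 48729.6 g/day
Convert g to kg: 48729.6 / 1000 = 48.7296 kg/day

48.7296 kg/day


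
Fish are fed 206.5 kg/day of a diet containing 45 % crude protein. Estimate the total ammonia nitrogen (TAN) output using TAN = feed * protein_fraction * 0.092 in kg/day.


Protein in feed = 206.5 * 45/100 = 92.925 kg/day
TAN = protein * 0.092 = 92.925 * 0.092 = 8.5491 kg/day

8.5491 kg/day


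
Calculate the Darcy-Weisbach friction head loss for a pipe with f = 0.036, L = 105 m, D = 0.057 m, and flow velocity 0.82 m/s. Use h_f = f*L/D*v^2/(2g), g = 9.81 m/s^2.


v^2 = 0.82^2 = 0.6724 m^2/s^2
L/D = 105/0.057 = 1842.1053
h_f = f*(L/D)*v^2/(2g) = 0.036 * 1842.1053 * 0.6724 / 19.62 = 2.27272 m

2.27272 m


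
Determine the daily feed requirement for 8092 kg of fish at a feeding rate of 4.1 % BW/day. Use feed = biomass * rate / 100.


Feeding rate fraction = 4.1% / 100 = 0.041
Daily feed = 8092 kg * 0.041 = 331.772 kg/day

331.772 kg/day


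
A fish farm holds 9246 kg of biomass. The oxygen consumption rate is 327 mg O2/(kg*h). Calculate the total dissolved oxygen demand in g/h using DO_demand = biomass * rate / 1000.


Total O2 consumption (mg/h) = 9246 kg * 327 mg/(kg*h) = 3023442 mg/h
Convert to g/h: 3023442 / 1000 = 3023.442 g/h

3023.442 g/h


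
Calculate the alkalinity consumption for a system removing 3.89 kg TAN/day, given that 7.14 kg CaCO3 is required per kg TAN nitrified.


Alkalinity factor: 7.14 kg CaCO3 consumed per kg TAN nitrified
alk = 3.89 kg TAN * 7.14 = 27.7746 kg CaCO3/day

27.7746 kg CaCO3/day


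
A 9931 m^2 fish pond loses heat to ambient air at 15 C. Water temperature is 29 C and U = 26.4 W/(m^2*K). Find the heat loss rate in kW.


Temperature difference dT = 29 - 15 = 14 K
Heat loss (W) = U * A * dT = 26.4 * 9931 * 14 = 3670497.6 W
Convert to kW: 3670497.6 / 1000 = 3670.4976 kW

3670.4976 kW


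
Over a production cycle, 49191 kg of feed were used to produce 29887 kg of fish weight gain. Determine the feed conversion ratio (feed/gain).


FCR = feed consumed / weight gained
FCR = 49191 kg / 29887 kg = 1.6459

1.6459


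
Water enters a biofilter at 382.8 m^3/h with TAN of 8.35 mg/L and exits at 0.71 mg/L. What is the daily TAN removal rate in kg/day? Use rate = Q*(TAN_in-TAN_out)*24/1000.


Concentration drop: TAN_in - TAN_out = 8.35 - 0.71 = 7.64 mg/L
Hourly TAN removed = Q * dTAN = 382.8 m^3/h * 7.64 mg/L = 2924.592 g/h  (m^3/h * mg/L = g/h)
Daily TAN removed = 2924.592 * 24 = 70190.208 g/day
Convert to kg/day: 70190.208 / 1000 = 70.190208 kg/day

70.190208 kg/day


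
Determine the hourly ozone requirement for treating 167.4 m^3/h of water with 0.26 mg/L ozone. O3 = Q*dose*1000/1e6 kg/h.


O3 demand (mg/h) = Q * dose * 1000 = 167.4 * 0.26 * 1000 = 43524 mg/h
Convert mg to kg: 43524 / 1e6 = 0.043524 kg/h

0.043524 kg/h


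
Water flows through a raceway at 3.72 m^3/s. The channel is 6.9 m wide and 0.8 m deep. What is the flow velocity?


Cross-sectional area = W * d = 6.9 * 0.8 = 5.52 m^2
Velocity = Q / A = 3.72 / 5.52 = 0.673913 m/s

0.673913 m/s


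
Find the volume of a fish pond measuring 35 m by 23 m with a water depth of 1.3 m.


Base area = L * W = 35 * 23 = 805 m^2
Volume = area * depth = 805 * 1.3 = 1046.5 m^3

1046.5 m^3


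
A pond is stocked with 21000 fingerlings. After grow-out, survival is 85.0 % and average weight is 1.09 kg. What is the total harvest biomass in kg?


Survivors = 21000 * 85.0/100 = 17850 fish
Harvest biomass = survivors * W_f = 17850 * 1.09 = 19456.5 kg

19456.5 kg


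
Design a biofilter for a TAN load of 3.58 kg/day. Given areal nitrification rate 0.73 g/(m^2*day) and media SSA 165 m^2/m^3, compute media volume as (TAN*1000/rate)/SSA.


A = 3.58*1000 / 0.73 = 4904.1096 m^2
V = 4904.1096 / 165 = 29.7219

29.7219 m^3


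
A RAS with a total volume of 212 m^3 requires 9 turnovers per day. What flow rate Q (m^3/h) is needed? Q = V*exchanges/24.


Daily recirculation volume = 212 m^3 * 9 = 1908 m^3/day
Flow rate Q = daily volume / 24 h = 1908 / 24 = 79.5 m^3/h

79.5 m^3/h


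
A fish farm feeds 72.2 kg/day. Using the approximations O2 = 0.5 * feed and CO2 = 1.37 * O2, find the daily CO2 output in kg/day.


O2 = 72.2 * 0.5 = 36.1
CO2 = 36.1 * 1.37 = 49.457

49.457 kg/day


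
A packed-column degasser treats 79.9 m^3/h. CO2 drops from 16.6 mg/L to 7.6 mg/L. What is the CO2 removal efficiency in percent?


CO2_out / CO2_in = 7.6 / 16.6 = 0.45783133
Fraction remaining = 0.45783133
efficiency = (1 - 0.45783133) * 100 = 54.2169 %

54.2169 %


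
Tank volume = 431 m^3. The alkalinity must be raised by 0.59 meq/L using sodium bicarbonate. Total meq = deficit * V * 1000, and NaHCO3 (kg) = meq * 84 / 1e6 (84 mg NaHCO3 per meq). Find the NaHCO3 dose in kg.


Tank volume in L = 431 m^3 * 1000 = 431000 L
Total meq required = 0.59 meq/L * 431000 L = 254290 meq
NaHCO3 mass = 254290 meq * 84 mg/meq / 1e6 = 21.3604 kg

21.3604 kg


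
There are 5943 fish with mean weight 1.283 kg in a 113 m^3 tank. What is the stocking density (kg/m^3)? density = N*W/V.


Total biomass = 5943 fish * 1.283 kg = 7624.869 kg
Density = total biomass / volume = 7624.869 / 113 = 67.4767 kg/m^3

67.4767 kg/m^3


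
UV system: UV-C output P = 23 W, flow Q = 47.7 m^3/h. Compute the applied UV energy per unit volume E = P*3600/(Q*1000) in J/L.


Energy delivered per hour = 23 W * 3600 s = 82800 J/h
Volume treated per hour = 47.7 m^3/h * 1000 = 47700 L/h
dose = 82800 / 47700 = 1.73585 J/L

1.73585 J/L


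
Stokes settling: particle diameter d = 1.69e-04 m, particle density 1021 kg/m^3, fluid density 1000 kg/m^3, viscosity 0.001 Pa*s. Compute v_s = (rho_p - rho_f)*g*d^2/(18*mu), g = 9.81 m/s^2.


Density difference: rho_p - rho_f = 1021 - 1000 = 21 kg/m^3
d^2 = (1.69e-04)^2 = 2.8561e-08 m^2
Numerator = (rho_p - rho_f) * g * d^2 = 21 * 9.81 * 2.8561e-08 = 5.8838516e-06
Denominator = 18 * mu = 18 * 0.001 = 0.018
v_s = 5.8838516e-06 / 0.018 = 3.26881e-04 m/s
Check: Re = rho_f * v_s * d / mu = 1000 * 3.26881e-04 * 1.69e-04 / 0.001 = 0.0552 < 1, so Stokes' law applies.

3.26881e-04 m/s


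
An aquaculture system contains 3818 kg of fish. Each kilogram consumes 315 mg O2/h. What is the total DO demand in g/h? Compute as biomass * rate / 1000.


Total O2 consumption (mg/h) = 3818 kg * 315 mg/(kg*h) = 1202670 mg/h
Convert to g/h: 1202670 / 1000 = 1202.67 g/h

1202.67 g/h


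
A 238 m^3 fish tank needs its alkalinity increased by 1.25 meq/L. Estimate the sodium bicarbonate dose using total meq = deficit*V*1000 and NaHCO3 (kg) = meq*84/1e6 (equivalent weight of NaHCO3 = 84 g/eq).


Tank volume in L = 238 m^3 * 1000 = 238000 L
Total meq required = 1.25 meq/L * 238000 L = 297500 meq
NaHCO3 mass = 297500 meq * 84 mg/meq / 1e6 = 24.99 kg

24.99 kg


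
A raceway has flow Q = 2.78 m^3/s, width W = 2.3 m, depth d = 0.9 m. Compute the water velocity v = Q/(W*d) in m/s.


Cross-sectional area = W * d = 2.3 * 0.9 = 2.07 m^2
Velocity = Q / A = 2.78 / 2.07 = 1.343 m/s

1.343 m/s


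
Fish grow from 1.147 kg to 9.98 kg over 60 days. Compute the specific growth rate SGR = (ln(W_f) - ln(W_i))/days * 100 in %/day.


ln(W_f) = ln(9.98) = 2.3005831
ln(W_i) = ln(1.147) = 0.13714984
ln(W_f) - ln(W_i) = 2.3005831 - 0.13714984 = 2.1634333
SGR = 2.1634333 / 60 * 100 = 3.60572 %/day

3.60572 %/day


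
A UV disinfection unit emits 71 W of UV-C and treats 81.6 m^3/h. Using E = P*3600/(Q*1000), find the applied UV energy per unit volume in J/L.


Energy delivered per hour = 71 W * 3600 s = 255600 J/h
Volume treated per hour = 81.6 m^3/h * 1000 = 81600 L/h
dose = 255600 / 81600 = 3.13235 J/L

3.13235 J/L


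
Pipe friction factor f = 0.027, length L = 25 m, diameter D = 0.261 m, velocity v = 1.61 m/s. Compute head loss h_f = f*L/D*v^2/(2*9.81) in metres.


v^2 = 1.61^2 = 2.5921 m^2/s^2
L/D = 25/0.261 = 95.785441
h_f = f*(L/D)*v^2/(2g) = 0.027 * 95.785441 * 2.5921 / 19.62 = 0.341677 m

0.341677 m


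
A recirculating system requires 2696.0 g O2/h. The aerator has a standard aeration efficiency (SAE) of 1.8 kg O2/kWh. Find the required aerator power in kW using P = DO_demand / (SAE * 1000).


SAE in g O2/kWh = 1.8 * 1000 = 1800 g/kWh
P = DO_demand / SAE_g = 2696.0 / 1800 = 1.49778 kW

1.49778 kW


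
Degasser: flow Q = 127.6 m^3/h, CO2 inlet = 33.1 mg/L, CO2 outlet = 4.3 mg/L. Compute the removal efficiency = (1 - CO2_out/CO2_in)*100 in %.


CO2_out / CO2_in = 4.3 / 33.1 = 0.12990937
Fraction remaining = 0.12990937
efficiency = (1 - 0.12990937) * 100 = 87.0091 %

87.0091 %


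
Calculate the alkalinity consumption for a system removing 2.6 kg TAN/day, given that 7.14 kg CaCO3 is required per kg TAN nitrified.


Alkalinity factor: 7.14 kg CaCO3 consumed per kg TAN nitrified
alk = 2.6 kg TAN * 7.14 = 18.564 kg CaCO3/day

18.564 kg CaCO3/day


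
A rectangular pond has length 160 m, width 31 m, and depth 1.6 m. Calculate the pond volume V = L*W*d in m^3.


Base area = L * W = 160 * 31 = 4960 m^2
Volume = area * depth = 4960 * 1.6 = 7936 m^3

7936 m^3


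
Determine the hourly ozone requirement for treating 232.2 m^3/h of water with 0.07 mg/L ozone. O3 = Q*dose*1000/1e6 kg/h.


O3 demand (mg/h) = Q * dose * 1000 = 232.2 * 0.07 * 1000 = 16254 mg/h
Convert mg to kg: 16254 / 1e6 = 0.016254 kg/h

0.016254 kg/h


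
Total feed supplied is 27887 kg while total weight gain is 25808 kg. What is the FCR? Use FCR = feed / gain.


FCR = feed consumed / weight gained
FCR = 27887 kg / 25808 kg = 1.08056

1.08056


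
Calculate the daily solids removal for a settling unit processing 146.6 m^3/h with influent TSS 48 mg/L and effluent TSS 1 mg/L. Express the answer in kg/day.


Concentration drop: TSS_in - TSS_out = 48 - 1 = 47 mg/L
Hourly solids removed = Q * dTSS = 146.6 m^3/h * 47 mg/L = 6890.2 g/h  (m^3/h * mg/L = g/h)
Daily solids removed = 6890.2 * 24 = 165364.8 g/day
Convert g to kg: 165364.8 / 1000 = 165.3648 kg/day

165.3648 kg/day


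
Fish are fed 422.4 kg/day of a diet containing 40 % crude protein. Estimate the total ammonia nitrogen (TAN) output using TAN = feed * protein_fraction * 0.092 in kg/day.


Protein in feed = 422.4 * 40/100 = 168.96 kg/day
TAN = protein * 0.092 = 168.96 * 0.092 = 15.54432 kg/day

15.54432 kg/day


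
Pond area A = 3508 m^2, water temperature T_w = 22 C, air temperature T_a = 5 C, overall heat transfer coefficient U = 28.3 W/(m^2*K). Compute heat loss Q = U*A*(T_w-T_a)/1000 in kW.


Temperature difference dT = 22 - 5 = 17 K
Heat loss (W) = U * A * dT = 28.3 * 3508 * 17 = 1687698.8 W
Convert to kW: 1687698.8 / 1000 = 1687.6988 kW

1687.6988 kW


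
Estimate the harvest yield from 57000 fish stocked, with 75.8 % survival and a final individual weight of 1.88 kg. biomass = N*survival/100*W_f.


Survivors = 57000 * 75.8/100 = 43206 fish
Harvest biomass = survivors * W_f = 43206 * 1.88 = 81227.28 kg

81227.28 kg


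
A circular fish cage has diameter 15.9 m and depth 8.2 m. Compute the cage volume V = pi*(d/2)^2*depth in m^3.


r = d/2 = 15.9/2 = 7.95 m
Base area = pi*r^2 = pi*7.95^2 = 198.55651 m^2
Volume = 198.55651 * 8.2 = 1628.16 m^3

1628.16 m^3


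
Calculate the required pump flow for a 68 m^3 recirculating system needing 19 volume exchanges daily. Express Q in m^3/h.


Daily recirculation volume = 68 m^3 * 19 = 1292 m^3/day
Flow rate Q = daily volume / 24 h = 1292 / 24 = 53.8333 m^3/h

53.8333 m^3/h


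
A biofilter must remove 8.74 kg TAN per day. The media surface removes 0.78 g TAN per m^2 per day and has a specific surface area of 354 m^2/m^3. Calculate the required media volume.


A = 8.74*1000 / 0.78 = 11205.128 m^2
V = 11205.128 / 354 = 31.6529

31.6529 m^3


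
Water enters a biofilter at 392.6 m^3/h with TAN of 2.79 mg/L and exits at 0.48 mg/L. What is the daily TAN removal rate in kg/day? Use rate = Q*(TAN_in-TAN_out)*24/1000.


Concentration drop: TAN_in - TAN_out = 2.79 - 0.48 = 2.31 mg/L
Hourly TAN removed = Q * dTAN = 392.6 m^3/h * 2.31 mg/L = 906.906 g/h  (m^3/h * mg/L = g/h)
Daily TAN removed = 906.906 * 24 = 21765.744 g/day
Convert to kg/day: 21765.744 / 1000 = 21.765744 kg/day

21.765744 kg/day


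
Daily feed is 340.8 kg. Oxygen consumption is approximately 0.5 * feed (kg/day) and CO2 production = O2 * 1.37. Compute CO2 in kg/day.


O2 = 340.8 * 0.5 = 170.4
CO2 = 170.4 * 1.37 = 233.448

233.448 kg/day


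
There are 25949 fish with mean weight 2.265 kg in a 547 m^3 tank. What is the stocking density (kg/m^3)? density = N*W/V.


Total biomass = 25949 fish * 2.265 kg = 58774.485 kg
Density = total biomass / volume = 58774.485 / 547 = 107.449 kg/m^3

107.449 kg/m^3


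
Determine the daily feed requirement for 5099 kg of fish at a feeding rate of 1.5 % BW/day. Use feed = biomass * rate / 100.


Feeding rate fraction = 1.5% / 100 = 0.015
Daily feed = 5099 kg * 0.015 = 76.485 kg/day

76.485 kg/day


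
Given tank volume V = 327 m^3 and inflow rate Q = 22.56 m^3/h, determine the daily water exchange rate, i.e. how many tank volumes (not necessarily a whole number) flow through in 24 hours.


Daily flow volume = 22.56 m^3/h * 24 h = 541.44 m^3/day
Exchanges = daily flow / tank volume = 541.44 / 327 = 1.65578 exchanges/day

1.65578 exchanges/day


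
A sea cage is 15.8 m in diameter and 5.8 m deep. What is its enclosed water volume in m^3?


r = d/2 = 15.8/2 = 7.9 m
Base area = pi*r^2 = pi*7.9^2 = 196.0668 m^2
Volume = 196.0668 * 5.8 = 1137.19 m^3

1137.19 m^3


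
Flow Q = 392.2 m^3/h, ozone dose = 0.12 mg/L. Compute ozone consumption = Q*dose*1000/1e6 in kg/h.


O3 demand (mg/h) = Q * dose * 1000 = 392.2 * 0.12 * 1000 = 47064 mg/h
Convert mg to kg: 47064 / 1e6 = 0.047064 kg/h

0.047064 kg/h


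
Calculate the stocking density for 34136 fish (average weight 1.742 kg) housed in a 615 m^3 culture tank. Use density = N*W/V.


Total biomass = 34136 fish * 1.742 kg = 59464.912 kg
Density = total biomass / volume = 59464.912 / 615 = 96.6909 kg/m^3

96.6909 kg/m^3


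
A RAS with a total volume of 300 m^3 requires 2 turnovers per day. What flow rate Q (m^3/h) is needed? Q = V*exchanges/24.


Daily recirculation volume = 300 m^3 * 2 = 600 m^3/day
Flow rate Q = daily volume / 24 h = 600 / 24 = 25 m^3/h

25 m^3/h
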